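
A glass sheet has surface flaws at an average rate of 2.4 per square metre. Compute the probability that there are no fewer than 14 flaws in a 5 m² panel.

0.3185

Over the interval, μ = 2.4 × 5 = 12 (a 5 m² panel = 5 square metres).
P(N ≥ 14) = 1 − P(N ≤ 13) = 1 − Σ_{j=0}^{13} e^(−μ) μ^j/j! ≈ 0.3185.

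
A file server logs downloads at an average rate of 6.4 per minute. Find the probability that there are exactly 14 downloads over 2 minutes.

0.1004

Over the interval, μ = 6.4 × 2 = 12.8 (2 minutes).
P(N = 14) = e^(−μ) μ^14/14! = e^(−12.8) · 12.8^14/87178291200 ≈ 0.1004.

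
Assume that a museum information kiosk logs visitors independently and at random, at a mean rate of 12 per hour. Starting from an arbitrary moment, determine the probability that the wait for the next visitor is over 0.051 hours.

The wait for the next event is exponential with rate λ = 12 per hour.
P(T > 0.051) = e^(−λt) = e^(−12 × 0.051) = e^(−0.612) ≈ 0.5423.

0.5423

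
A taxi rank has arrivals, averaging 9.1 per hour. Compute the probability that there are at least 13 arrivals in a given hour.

0.1316

With mean μ = 9.1 per hour,
P(N ≥ 13) = 1 − P(N ≤ 12) = 1 − Σ_{j=0}^{12} e^(−μ) μ^j/j! ≈ 0.1316.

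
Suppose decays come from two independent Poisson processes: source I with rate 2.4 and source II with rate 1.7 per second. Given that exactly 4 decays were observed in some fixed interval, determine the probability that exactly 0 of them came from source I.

Given the total, each event is independently from source I with probability p = λ_I/(λ_I+λ_II) = 2.4/4.1 ≈ 0.5854.
So K ~ Binomial(4, 2.4/4.1): P(K = 0) = C(4,0) · (2.4/4.1)^0 · (1.7/4.1)^4 ≈ 0.0296.

0.0296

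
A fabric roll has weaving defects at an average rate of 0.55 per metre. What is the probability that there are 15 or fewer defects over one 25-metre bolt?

0.6939

Over the interval, μ = 0.55 × 25 = 13.75 (a 25-metre bolt = 25 metres).
P(N ≤ 15) = Σ_{j=0}^{15} e^(−μ) μ^j/j! ≈ 0.6939.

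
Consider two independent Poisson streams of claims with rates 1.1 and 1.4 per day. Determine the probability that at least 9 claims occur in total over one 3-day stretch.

0.3380

Independent Poisson processes superpose: combined rate λ = 1.1 + 1.4 = 2.5 per day.
Over the interval, μ = 2.5 × 3 = 7.5 (a 3-day stretch = 3 days).
P(N ≥ 9) = 1 − P(N ≤ 8) ≈ 0.3380.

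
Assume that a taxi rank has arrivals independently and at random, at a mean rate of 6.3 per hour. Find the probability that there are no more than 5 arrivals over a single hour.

0.3988

With mean μ = 6.3 per hour,
P(N ≤ 5) = Σ_{j=0}^{5} e^(−μ) μ^j/j! ≈ 0.3988.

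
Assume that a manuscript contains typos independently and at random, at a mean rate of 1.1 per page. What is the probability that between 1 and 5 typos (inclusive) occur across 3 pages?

0.8460

Over the interval, μ = 1.1 × 3 = 3.3 (3 pages).
P(1 ≤ N ≤ 5) = Σ_{j=1}^{5} e^(−3.3) · 3.3^j/j! ≈ 0.8460.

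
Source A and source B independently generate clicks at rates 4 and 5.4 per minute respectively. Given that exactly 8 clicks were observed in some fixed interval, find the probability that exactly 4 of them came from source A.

Given the total, each event is independently from source A with probability p = λ_A/(λ_A+λ_B) = 4/9.4 ≈ 0.4255.
So K ~ Binomial(8, 4/9.4): P(K = 4) = C(8,4) · (4/9.4)^4 · (5.4/9.4)^4 ≈ 0.2500.

0.2500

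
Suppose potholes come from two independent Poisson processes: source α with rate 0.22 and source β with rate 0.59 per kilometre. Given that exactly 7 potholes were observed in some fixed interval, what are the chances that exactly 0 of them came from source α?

0.1088

Given the total, each event is independently from source α with probability p = λ_α/(λ_α+λ_β) = 0.22/0.81 ≈ 0.2716.
So K ~ Binomial(7, 0.22/0.81): P(K = 0) = C(7,0) · (0.22/0.81)^0 · (0.59/0.81)^7 ≈ 0.1088.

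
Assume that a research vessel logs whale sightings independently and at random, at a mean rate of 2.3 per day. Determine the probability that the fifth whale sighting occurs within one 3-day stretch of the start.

0.8177

Over the interval, μ = 2.3 × 3 = 6.9 (a 3-day stretch = 3 days).
The fifth arrival falls in the interval iff at least 5 events occur there: P(S_5 ≤ t) = P(N ≥ 5) = 1 − P(N ≤ 4) ≈ 0.8177.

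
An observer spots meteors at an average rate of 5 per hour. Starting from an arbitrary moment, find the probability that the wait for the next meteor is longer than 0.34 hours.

0.1827

The wait for the next event is exponential with rate λ = 5 per hour.
P(T > 0.34) = e^(−λt) = e^(−5 × 0.34) = e^(−1.7) ≈ 0.1827.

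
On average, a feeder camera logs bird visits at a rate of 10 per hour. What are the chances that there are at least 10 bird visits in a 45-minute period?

Over the interval, μ = 10 × 0.75 = 7.5 (a 45-minute period = 0.75 hours).
P(N ≥ 10) = 1 − P(N ≤ 9) = 1 − Σ_{j=0}^{9} e^(−μ) μ^j/j! ≈ 0.2236.

0.2236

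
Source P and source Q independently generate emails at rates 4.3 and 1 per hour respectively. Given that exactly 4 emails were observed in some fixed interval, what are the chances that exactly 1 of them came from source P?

0.0218

Given the total, each event is independently from source P with probability p = λ_P/(λ_P+λ_Q) = 4.3/5.3 ≈ 0.8113.
So K ~ Binomial(4, 4.3/5.3): P(K = 1) = C(4,1) · (4.3/5.3)^1 · (1/5.3)^3 ≈ 0.0218.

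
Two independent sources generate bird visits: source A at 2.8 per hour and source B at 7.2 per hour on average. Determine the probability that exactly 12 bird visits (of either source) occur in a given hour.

Independent Poisson processes superpose: combined rate λ = 2.8 + 7.2 = 10 per hour.
So μ = 10.
P(N = 12) = e^(−10) · 10^12/12! ≈ 0.0948.

0.0948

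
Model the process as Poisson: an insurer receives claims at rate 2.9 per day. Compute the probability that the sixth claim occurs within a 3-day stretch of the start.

Over the interval, μ = 2.9 × 3 = 8.7 (a 3-day stretch = 3 days).
The sixth arrival falls in the interval iff at least 6 events occur there: P(S_6 ≤ t) = P(N ≥ 6) = 1 − P(N ≤ 5) ≈ 0.8648.

0.8648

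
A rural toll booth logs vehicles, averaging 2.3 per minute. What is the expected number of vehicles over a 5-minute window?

E[N] = λt = 2.3 × 5 = 11.5 (a 5-minute window = 5 minutes).

11.5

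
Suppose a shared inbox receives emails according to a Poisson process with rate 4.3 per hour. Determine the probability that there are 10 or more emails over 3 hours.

0.8275

Over the interval, μ = 4.3 × 3 = 12.9 (3 hours).
P(N ≥ 10) = 1 − P(N ≤ 9) = 1 − Σ_{j=0}^{9} e^(−μ) μ^j/j! ≈ 0.8275.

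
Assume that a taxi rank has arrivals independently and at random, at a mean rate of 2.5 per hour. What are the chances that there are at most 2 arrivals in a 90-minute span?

0.2771

Over the interval, μ = 2.5 × 1.5 = 3.75 (a 90-minute span = 1.5 hours).
P(N ≤ 2) = Σ_{j=0}^{2} e^(−μ) μ^j/j! ≈ 0.2771.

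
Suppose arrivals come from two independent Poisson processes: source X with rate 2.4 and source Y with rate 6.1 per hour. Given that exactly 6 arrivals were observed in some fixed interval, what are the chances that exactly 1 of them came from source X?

Given the total, each event is independently from source X with probability p = λ_X/(λ_X+λ_Y) = 2.4/8.5 ≈ 0.2824.
So K ~ Binomial(6, 2.4/8.5): P(K = 1) = C(6,1) · (2.4/8.5)^1 · (6.1/8.5)^5 ≈ 0.3225.

0.3225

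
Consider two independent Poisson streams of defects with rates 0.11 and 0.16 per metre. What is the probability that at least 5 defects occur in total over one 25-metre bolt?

Independent Poisson processes superpose: combined rate λ = 0.11 + 0.16 = 0.27 per metre.
Over the interval, μ = 0.27 × 25 = 6.75 (a 25-metre bolt = 25 metres).
P(N ≥ 5) = 1 − P(N ≤ 4) ≈ 0.8030.

0.8030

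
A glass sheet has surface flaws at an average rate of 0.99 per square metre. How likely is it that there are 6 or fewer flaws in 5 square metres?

Over the interval, μ = 0.99 × 5 = 4.95 (5 square metres).
P(N ≤ 6) = Σ_{j=0}^{6} e^(−μ) μ^j/j! ≈ 0.7695.

0.7695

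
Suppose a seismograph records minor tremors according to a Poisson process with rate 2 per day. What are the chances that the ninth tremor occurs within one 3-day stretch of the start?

0.1528

Over the interval, μ = 2 × 3 = 6 (a 3-day stretch = 3 days).
The ninth arrival falls in the interval iff at least 9 events occur there: P(S_9 ≤ t) = P(N ≥ 9) = 1 − P(N ≤ 8) ≈ 0.1528.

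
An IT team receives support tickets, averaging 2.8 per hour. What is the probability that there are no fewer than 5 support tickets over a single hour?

0.1523

With mean μ = 2.8 per hour,
P(N ≥ 5) = 1 − P(N ≤ 4) = 1 − Σ_{j=0}^{4} e^(−μ) μ^j/j! ≈ 0.1523.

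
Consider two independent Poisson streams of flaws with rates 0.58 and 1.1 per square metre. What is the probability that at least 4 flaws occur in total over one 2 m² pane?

0.4329

Independent Poisson processes superpose: combined rate λ = 0.58 + 1.1 = 1.68 per square metre.
Over the interval, μ = 1.68 × 2 = 3.36 (a 2 m² pane = 2 square metres).
P(N ≥ 4) = 1 − P(N ≤ 3) ≈ 0.4329.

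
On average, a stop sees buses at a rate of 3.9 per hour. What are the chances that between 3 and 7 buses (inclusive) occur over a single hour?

With mean μ = 3.9 per hour,
P(3 ≤ N ≤ 7) = Σ_{j=3}^{7} e^(−3.9) · 3.9^j/j! ≈ 0.7015.

0.7015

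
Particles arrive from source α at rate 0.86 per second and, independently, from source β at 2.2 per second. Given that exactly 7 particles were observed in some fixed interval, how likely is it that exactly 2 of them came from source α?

Given the total, each event is independently from source α with probability p = λ_α/(λ_α+λ_β) = 0.86/3.06 ≈ 0.2810.
So K ~ Binomial(7, 0.86/3.06): P(K = 2) = C(7,2) · (0.86/3.06)^2 · (2.2/3.06)^5 ≈ 0.3186.

0.3186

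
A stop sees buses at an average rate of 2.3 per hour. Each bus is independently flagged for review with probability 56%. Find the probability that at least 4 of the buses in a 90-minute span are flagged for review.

0.1308

Thinning: the buses that are flagged for review themselves form a Poisson process with rate 0.56 × 2.3 = 1.288 per hour.
Over the interval, μ = 1.288 × 1.5 = 1.932 (a 90-minute span = 1.5 hours).
P(N ≥ 4) = 1 − P(N ≤ 3) ≈ 0.1308.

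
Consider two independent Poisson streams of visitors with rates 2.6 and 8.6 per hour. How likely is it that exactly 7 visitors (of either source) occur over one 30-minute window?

Independent Poisson processes superpose: combined rate λ = 2.6 + 8.6 = 11.2 per hour.
Over the interval, μ = 11.2 × 0.5 = 5.6 (a 30-minute window = 0.5 hours).
P(N = 7) = e^(−5.6) · 5.6^7/7! ≈ 0.1267.

0.1267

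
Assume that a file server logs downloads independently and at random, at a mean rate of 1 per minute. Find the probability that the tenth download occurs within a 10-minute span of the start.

0.5421

Over the interval, μ = 1 × 10 = 10 (a 10-minute span = 10 minutes).
The tenth arrival falls in the interval iff at least 10 events occur there: P(S_10 ≤ t) = P(N ≥ 10) = 1 − P(N ≤ 9) ≈ 0.5421.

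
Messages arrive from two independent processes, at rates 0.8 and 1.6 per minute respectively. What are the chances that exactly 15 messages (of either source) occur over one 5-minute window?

0.0724

Independent Poisson processes superpose: combined rate λ = 0.8 + 1.6 = 2.4 per minute.
Over the interval, μ = 2.4 × 5 = 12 (a 5-minute window = 5 minutes).
P(N = 15) = e^(−12) · 12^15/15! ≈ 0.0724.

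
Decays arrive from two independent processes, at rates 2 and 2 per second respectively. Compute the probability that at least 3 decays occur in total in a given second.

0.7619

Independent Poisson processes superpose: combined rate λ = 2 + 2 = 4 per second.
So μ = 4.
P(N ≥ 3) = 1 − P(N ≤ 2) ≈ 0.7619.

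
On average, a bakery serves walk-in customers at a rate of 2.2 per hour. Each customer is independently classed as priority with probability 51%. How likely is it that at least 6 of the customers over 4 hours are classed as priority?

0.2950

Thinning: the customers that are classed as priority themselves form a Poisson process with rate 0.51 × 2.2 = 1.122 per hour.
Over the interval, μ = 1.122 × 4 = 4.488 (4 hours).
P(N ≥ 6) = 1 − P(N ≤ 5) ≈ 0.2950.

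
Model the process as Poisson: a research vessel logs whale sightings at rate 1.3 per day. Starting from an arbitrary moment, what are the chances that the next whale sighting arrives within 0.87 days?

Inter-arrival times are exponential with rate λ = 1.3 per day.
P(T ≤ 0.87) = 1 − e^(−λt) = 1 − e^(−1.3 × 0.87) = 1 − e^(−1.131) ≈ 0.6773.

0.6773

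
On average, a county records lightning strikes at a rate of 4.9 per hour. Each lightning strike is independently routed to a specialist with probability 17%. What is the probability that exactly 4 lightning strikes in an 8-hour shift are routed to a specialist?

0.1049

Thinning: the lightning strikes that are routed to a specialist themselves form a Poisson process with rate 0.17 × 4.9 = 0.833 per hour.
Over the interval, μ = 0.833 × 8 = 6.664 (an 8-hour shift = 8 hours).
P(N = 4) = e^(−6.664) · 6.664^4/4! ≈ 0.1049.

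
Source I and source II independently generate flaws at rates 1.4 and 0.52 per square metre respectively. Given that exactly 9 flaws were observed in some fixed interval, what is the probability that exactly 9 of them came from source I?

Given the total, each event is independently from source I with probability p = λ_I/(λ_I+λ_II) = 1.4/1.92 ≈ 0.7292.
So K ~ Binomial(9, 1.4/1.92): P(K = 9) = C(9,9) · (1.4/1.92)^9 · (0.52/1.92)^0 ≈ 0.0583.

0.0583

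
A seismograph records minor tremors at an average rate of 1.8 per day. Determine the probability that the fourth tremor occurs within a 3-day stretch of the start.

Over the interval, μ = 1.8 × 3 = 5.4 (a 3-day stretch = 3 days).
The fourth arrival falls in the interval iff at least 4 events occur there: P(S_4 ≤ t) = P(N ≥ 4) = 1 − P(N ≤ 3) ≈ 0.7867.

0.7867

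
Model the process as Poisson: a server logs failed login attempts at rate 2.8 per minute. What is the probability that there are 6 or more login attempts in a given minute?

0.0651

With mean μ = 2.8 per minute,
P(N ≥ 6) = 1 − P(N ≤ 5) = 1 − Σ_{j=0}^{5} e^(−μ) μ^j/j! ≈ 0.0651.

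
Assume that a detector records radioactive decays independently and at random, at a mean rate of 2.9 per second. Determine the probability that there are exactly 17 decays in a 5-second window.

Over the interval, μ = 2.9 × 5 = 14.5 (a 5-second window = 5 seconds).
P(N = 17) = e^(−μ) μ^17/17! = e^(−14.5) · 14.5^17/355687428096000 ≈ 0.0785.

0.0785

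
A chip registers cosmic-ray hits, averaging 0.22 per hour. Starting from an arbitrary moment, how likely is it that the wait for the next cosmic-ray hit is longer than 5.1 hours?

The wait for the next event is exponential with rate λ = 0.22 per hour.
P(T > 5.1) = e^(−λt) = e^(−0.22 × 5.1) = e^(−1.122) ≈ 0.3256.

0.3256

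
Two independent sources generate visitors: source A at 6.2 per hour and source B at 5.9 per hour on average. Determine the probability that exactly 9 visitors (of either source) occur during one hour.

0.0852

Independent Poisson processes superpose: combined rate λ = 6.2 + 5.9 = 12.1 per hour.
So μ = 12.1.
P(N = 9) = e^(−12.1) · 12.1^9/9! ≈ 0.0852.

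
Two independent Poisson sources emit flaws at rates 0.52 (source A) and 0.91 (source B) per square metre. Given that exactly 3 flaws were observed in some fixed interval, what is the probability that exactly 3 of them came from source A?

Given the total, each event is independently from source A with probability p = λ_A/(λ_A+λ_B) = 0.52/1.43 ≈ 0.3636.
So K ~ Binomial(3, 0.52/1.43): P(K = 3) = C(3,3) · (0.52/1.43)^3 · (0.91/1.43)^0 ≈ 0.0481.

0.0481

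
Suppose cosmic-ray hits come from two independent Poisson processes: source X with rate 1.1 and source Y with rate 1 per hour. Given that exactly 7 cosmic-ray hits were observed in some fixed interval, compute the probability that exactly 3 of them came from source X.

0.2586

Given the total, each event is independently from source X with probability p = λ_X/(λ_X+λ_Y) = 1.1/2.1 ≈ 0.5238.
So K ~ Binomial(7, 1.1/2.1): P(K = 3) = C(7,3) · (1.1/2.1)^3 · (1/2.1)^4 ≈ 0.2586.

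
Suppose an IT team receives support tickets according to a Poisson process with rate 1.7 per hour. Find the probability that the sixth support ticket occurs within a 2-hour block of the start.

0.1295

Over the interval, μ = 1.7 × 2 = 3.4 (a 2-hour block = 2 hours).
The sixth arrival falls in the interval iff at least 6 events occur there: P(S_6 ≤ t) = P(N ≥ 6) = 1 − P(N ≤ 5) ≈ 0.1295.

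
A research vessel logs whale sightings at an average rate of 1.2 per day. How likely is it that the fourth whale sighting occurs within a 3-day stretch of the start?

Over the interval, μ = 1.2 × 3 = 3.6 (a 3-day stretch = 3 days).
The fourth arrival falls in the interval iff at least 4 events occur there: P(S_4 ≤ t) = P(N ≥ 4) = 1 − P(N ≤ 3) ≈ 0.4848.

0.4848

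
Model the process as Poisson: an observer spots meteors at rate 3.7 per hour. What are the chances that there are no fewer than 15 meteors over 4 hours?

Over the interval, μ = 3.7 × 4 = 14.8 (4 hours).
P(N ≥ 15) = 1 − P(N ≤ 14) = 1 − Σ_{j=0}^{14} e^(−μ) μ^j/j! ≈ 0.5137.

0.5137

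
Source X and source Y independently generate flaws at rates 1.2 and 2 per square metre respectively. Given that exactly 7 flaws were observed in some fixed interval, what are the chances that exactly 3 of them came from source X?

Given the total, each event is independently from source X with probability p = λ_X/(λ_X+λ_Y) = 1.2/3.2 = 0.3750.
So K ~ Binomial(7, 1.2/3.2): P(K = 3) = C(7,3) · (1.2/3.2)^3 · (2/3.2)^4 ≈ 0.2816.

0.2816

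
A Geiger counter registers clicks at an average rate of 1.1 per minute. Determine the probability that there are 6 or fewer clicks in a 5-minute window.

0.6860

Over the interval, μ = 1.1 × 5 = 5.5 (a 5-minute window = 5 minutes).
P(N ≤ 6) = Σ_{j=0}^{6} e^(−μ) μ^j/j! ≈ 0.6860.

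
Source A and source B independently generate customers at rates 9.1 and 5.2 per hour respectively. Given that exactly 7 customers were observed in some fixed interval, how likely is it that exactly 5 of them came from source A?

Given the total, each event is independently from source A with probability p = λ_A/(λ_A+λ_B) = 9.1/14.3 ≈ 0.6364.
So K ~ Binomial(7, 9.1/14.3): P(K = 5) = C(7,5) · (9.1/14.3)^5 · (5.2/14.3)^2 ≈ 0.2898.

0.2898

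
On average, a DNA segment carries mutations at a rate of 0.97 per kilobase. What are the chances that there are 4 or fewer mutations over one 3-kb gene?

0.8302

Over the interval, μ = 0.97 × 3 = 2.91 (a 3-kb gene = 3 kilobases).
P(N ≤ 4) = Σ_{j=0}^{4} e^(−μ) μ^j/j! ≈ 0.8302.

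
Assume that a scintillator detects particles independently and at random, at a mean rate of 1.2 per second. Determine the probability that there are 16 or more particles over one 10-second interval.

Over the interval, μ = 1.2 × 10 = 12 (a 10-second interval = 10 seconds).
P(N ≥ 16) = 1 − P(N ≤ 15) = 1 − Σ_{j=0}^{15} e^(−μ) μ^j/j! ≈ 0.1556.

0.1556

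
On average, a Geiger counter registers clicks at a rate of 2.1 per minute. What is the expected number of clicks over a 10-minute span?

21

E[N] = λt = 2.1 × 10 = 21 (a 10-minute span = 10 minutes).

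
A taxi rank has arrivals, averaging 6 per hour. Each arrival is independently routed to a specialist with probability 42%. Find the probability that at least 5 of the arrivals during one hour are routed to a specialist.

Thinning: the arrivals that are routed to a specialist themselves form a Poisson process with rate 0.42 × 6 = 2.52 per hour.
So μ = 2.52.
P(N ≥ 5) = 1 − P(N ≤ 4) ≈ 0.1115.

0.1115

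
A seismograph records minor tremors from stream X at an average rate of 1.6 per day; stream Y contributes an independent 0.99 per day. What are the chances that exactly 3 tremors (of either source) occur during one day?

0.2172

Independent Poisson processes superpose: combined rate λ = 1.6 + 0.99 = 2.59 per day.
So μ = 2.59.
P(N = 3) = e^(−2.59) · 2.59^3/3! ≈ 0.2172.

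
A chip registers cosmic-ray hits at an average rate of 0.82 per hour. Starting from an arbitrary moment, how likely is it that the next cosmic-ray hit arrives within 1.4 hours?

Inter-arrival times are exponential with rate λ = 0.82 per hour.
P(T ≤ 1.4) = 1 − e^(−λt) = 1 − e^(−0.82 × 1.4) = 1 − e^(−1.148) ≈ 0.6827.

0.6827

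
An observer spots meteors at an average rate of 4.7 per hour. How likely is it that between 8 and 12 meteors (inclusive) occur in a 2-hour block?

0.5656

Over the interval, μ = 4.7 × 2 = 9.4 (a 2-hour block = 2 hours).
P(8 ≤ N ≤ 12) = Σ_{j=8}^{12} e^(−9.4) · 9.4^j/j! ≈ 0.5656.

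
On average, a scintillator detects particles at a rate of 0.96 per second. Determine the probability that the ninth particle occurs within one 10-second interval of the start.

Over the interval, μ = 0.96 × 10 = 9.6 (a 10-second interval = 10 seconds).
The ninth arrival falls in the interval iff at least 9 events occur there: P(S_9 ≤ t) = P(N ≥ 9) = 1 − P(N ≤ 8) ≈ 0.6204.

0.6204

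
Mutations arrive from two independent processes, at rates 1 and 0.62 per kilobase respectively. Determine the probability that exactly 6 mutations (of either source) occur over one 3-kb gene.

Independent Poisson processes superpose: combined rate λ = 1 + 0.62 = 1.62 per kilobase.
Over the interval, μ = 1.62 × 3 = 4.86 (a 3-kb gene = 3 kilobases).
P(N = 6) = e^(−4.86) · 4.86^6/6! ≈ 0.1418.

0.1418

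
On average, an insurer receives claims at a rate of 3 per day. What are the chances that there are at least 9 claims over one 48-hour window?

Over the interval, μ = 3 × 2 = 6 (a 48-hour window = 2 days).
P(N ≥ 9) = 1 − P(N ≤ 8) = 1 − Σ_{j=0}^{8} e^(−μ) μ^j/j! ≈ 0.1528.

0.1528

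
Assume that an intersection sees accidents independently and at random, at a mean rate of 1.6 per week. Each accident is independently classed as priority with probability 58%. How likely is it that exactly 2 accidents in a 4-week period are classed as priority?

Thinning: the accidents that are classed as priority themselves form a Poisson process with rate 0.58 × 1.6 = 0.928 per week.
Over the interval, μ = 0.928 × 4 = 3.712 (a 4-week period = 4 weeks).
P(N = 2) = e^(−3.712) · 3.712^2/2! ≈ 0.1683.

0.1683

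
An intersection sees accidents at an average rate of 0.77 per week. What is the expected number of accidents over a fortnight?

E[N] = λt = 0.77 × 2 = 1.54 (a fortnight = 2 weeks).

1.54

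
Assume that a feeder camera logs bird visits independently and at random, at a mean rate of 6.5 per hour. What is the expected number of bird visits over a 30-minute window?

E[N] = λt = 6.5 × 0.5 = 3.25 (a 30-minute window = 0.5 hours).

3.25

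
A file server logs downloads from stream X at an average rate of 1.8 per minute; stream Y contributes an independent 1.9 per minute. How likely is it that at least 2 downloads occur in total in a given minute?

Independent Poisson processes superpose: combined rate λ = 1.8 + 1.9 = 3.7 per minute.
So μ = 3.7.
P(N ≥ 2) = 1 − P(N ≤ 1) ≈ 0.8838.

0.8838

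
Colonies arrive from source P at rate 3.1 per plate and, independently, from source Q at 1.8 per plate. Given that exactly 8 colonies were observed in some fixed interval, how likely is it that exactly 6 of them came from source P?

0.2423

Given the total, each event is independently from source P with probability p = λ_P/(λ_P+λ_Q) = 3.1/4.9 ≈ 0.6327.
So K ~ Binomial(8, 3.1/4.9): P(K = 6) = C(8,6) · (3.1/4.9)^6 · (1.8/4.9)^2 ≈ 0.2423.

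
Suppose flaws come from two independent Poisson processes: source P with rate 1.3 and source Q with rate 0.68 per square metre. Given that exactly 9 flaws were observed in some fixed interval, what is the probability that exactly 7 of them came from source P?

0.2233

Given the total, each event is independently from source P with probability p = λ_P/(λ_P+λ_Q) = 1.3/1.98 ≈ 0.6566.
So K ~ Binomial(9, 1.3/1.98): P(K = 7) = C(9,7) · (1.3/1.98)^7 · (0.68/1.98)^2 ≈ 0.2233.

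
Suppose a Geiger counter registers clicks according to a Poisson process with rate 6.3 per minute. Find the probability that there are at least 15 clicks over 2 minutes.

Over the interval, μ = 6.3 × 2 = 12.6 (2 minutes).
P(N ≥ 15) = 1 − P(N ≤ 14) = 1 − Σ_{j=0}^{14} e^(−μ) μ^j/j! ≈ 0.2847.

0.2847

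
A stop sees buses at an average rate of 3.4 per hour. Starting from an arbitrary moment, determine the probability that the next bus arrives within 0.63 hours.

0.8826

Inter-arrival times are exponential with rate λ = 3.4 per hour.
P(T ≤ 0.63) = 1 − e^(−λt) = 1 − e^(−3.4 × 0.63) = 1 − e^(−2.142) ≈ 0.8826.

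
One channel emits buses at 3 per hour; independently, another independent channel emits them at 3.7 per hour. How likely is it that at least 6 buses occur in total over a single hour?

0.6594

Independent Poisson processes superpose: combined rate λ = 3 + 3.7 = 6.7 per hour.
So μ = 6.7.
P(N ≥ 6) = 1 − P(N ≤ 5) ≈ 0.6594.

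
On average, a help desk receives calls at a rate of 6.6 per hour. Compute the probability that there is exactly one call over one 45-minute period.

0.0351

Over the interval, μ = 6.6 × 0.75 = 4.95 (a 45-minute period = 0.75 hours).
P(N = 1) = e^(−μ) μ^1/1! = e^(−4.95) · 4.95^1/1 ≈ 0.0351.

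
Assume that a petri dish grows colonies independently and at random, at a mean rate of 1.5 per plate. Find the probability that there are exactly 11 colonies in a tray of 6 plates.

0.0970

Over the interval, μ = 1.5 × 6 = 9 (a tray of 6 plates = 6 plates).
P(N = 11) = e^(−μ) μ^11/11! = e^(−9) · 9^11/39916800 ≈ 0.0970.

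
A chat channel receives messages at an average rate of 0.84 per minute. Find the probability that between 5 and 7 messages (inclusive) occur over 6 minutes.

0.4289

Over the interval, μ = 0.84 × 6 = 5.04 (6 minutes).
P(5 ≤ N ≤ 7) = Σ_{j=5}^{7} e^(−5.04) · 5.04^j/j! ≈ 0.4289.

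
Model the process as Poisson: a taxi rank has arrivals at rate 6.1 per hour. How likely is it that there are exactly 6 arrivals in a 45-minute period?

Over the interval, μ = 6.1 × 0.75 = 4.575 (a 45-minute period = 0.75 hours).
P(N = 6) = e^(−μ) μ^6/6! = e^(−4.575) · 4.575^6/720 ≈ 0.1313.

0.1313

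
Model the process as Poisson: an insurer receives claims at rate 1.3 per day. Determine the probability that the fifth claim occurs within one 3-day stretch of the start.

0.3516

Over the interval, μ = 1.3 × 3 = 3.9 (a 3-day stretch = 3 days).
The fifth arrival falls in the interval iff at least 5 events occur there: P(S_5 ≤ t) = P(N ≥ 5) = 1 − P(N ≤ 4) ≈ 0.3516.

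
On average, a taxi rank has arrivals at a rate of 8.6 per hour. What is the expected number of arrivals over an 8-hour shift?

68.8

E[N] = λt = 8.6 × 8 = 68.8 (an 8-hour shift = 8 hours).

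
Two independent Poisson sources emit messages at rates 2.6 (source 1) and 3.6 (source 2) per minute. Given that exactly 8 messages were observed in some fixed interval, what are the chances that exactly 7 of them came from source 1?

Given the total, each event is independently from source 1 with probability p = λ_1/(λ_1+λ_2) = 2.6/6.2 ≈ 0.4194.
So K ~ Binomial(8, 2.6/6.2): P(K = 7) = C(8,7) · (2.6/6.2)^7 · (3.6/6.2)^1 ≈ 0.0106.

0.0106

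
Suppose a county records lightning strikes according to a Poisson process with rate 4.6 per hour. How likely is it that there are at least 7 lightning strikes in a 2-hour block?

0.8108

Over the interval, μ = 4.6 × 2 = 9.2 (a 2-hour block = 2 hours).
P(N ≥ 7) = 1 − P(N ≤ 6) = 1 − Σ_{j=0}^{6} e^(−μ) μ^j/j! ≈ 0.8108.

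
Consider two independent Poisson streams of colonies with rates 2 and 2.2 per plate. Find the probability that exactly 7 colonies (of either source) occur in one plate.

Independent Poisson processes superpose: combined rate λ = 2 + 2.2 = 4.2 per plate.
So μ = 4.2.
P(N = 7) = e^(−4.2) · 4.2^7/7! ≈ 0.0686.

0.0686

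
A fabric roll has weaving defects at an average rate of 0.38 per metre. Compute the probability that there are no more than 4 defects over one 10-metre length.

0.6678

Over the interval, μ = 0.38 × 10 = 3.8 (a 10-metre length = 10 metres).
P(N ≤ 4) = Σ_{j=0}^{4} e^(−μ) μ^j/j! ≈ 0.6678.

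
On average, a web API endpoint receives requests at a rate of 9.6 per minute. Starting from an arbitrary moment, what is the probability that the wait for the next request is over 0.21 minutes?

The wait for the next event is exponential with rate λ = 9.6 per minute.
P(T > 0.21) = e^(−λt) = e^(−9.6 × 0.21) = e^(−2.016) ≈ 0.1332.

0.1332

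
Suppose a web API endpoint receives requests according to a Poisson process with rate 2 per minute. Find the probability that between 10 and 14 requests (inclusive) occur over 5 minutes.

Over the interval, μ = 2 × 5 = 10 (5 minutes).
P(10 ≤ N ≤ 14) = Σ_{j=10}^{14} e^(−10) · 10^j/j! ≈ 0.4586.

0.4586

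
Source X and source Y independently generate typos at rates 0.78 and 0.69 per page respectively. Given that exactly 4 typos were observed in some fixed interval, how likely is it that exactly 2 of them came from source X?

Given the total, each event is independently from source X with probability p = λ_X/(λ_X+λ_Y) = 0.78/1.47 ≈ 0.5306.
So K ~ Binomial(4, 0.78/1.47): P(K = 2) = C(4,2) · (0.78/1.47)^2 · (0.69/1.47)^2 ≈ 0.3722.

0.3722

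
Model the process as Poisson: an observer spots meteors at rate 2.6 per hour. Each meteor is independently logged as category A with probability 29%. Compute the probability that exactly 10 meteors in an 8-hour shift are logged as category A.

0.0422

Thinning: the meteors that are logged as category A themselves form a Poisson process with rate 0.29 × 2.6 = 0.754 per hour.
Over the interval, μ = 0.754 × 8 = 6.032 (an 8-hour shift = 8 hours).
P(N = 10) = e^(−6.032) · 6.032^10/10! ≈ 0.0422.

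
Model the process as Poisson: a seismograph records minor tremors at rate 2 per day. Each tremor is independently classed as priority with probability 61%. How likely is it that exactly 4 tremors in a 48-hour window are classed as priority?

0.1287

Thinning: the tremors that are classed as priority themselves form a Poisson process with rate 0.61 × 2 = 1.22 per day.
Over the interval, μ = 1.22 × 2 = 2.44 (a 48-hour window = 2 days).
P(N = 4) = e^(−2.44) · 2.44^4/4! ≈ 0.1287.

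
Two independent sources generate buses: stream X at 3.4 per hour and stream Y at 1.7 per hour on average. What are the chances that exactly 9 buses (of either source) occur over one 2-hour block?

Independent Poisson processes superpose: combined rate λ = 3.4 + 1.7 = 5.1 per hour.
Over the interval, μ = 5.1 × 2 = 10.2 (a 2-hour block = 2 hours).
P(N = 9) = e^(−10.2) · 10.2^9/9! ≈ 0.1224.

0.1224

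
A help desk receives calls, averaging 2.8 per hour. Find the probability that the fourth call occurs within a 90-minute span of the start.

Over the interval, μ = 2.8 × 1.5 = 4.2 (a 90-minute span = 1.5 hours).
The fourth arrival falls in the interval iff at least 4 events occur there: P(S_4 ≤ t) = P(N ≥ 4) = 1 − P(N ≤ 3) ≈ 0.6046.

0.6046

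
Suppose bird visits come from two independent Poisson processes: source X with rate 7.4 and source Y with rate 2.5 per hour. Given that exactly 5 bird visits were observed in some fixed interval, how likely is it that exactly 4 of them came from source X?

Given the total, each event is independently from source X with probability p = λ_X/(λ_X+λ_Y) = 7.4/9.9 ≈ 0.7475.
So K ~ Binomial(5, 7.4/9.9): P(K = 4) = C(5,4) · (7.4/9.9)^4 · (2.5/9.9)^1 ≈ 0.3941.

0.3941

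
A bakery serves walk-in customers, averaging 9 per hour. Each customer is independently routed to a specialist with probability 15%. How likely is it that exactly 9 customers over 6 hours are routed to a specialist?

0.1256

Thinning: the customers that are routed to a specialist themselves form a Poisson process with rate 0.15 × 9 = 1.35 per hour.
Over the interval, μ = 1.35 × 6 = 8.1 (6 hours).
P(N = 9) = e^(−8.1) · 8.1^9/9! ≈ 0.1256.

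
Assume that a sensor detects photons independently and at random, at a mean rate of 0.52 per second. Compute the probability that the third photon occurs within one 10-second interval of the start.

Over the interval, μ = 0.52 × 10 = 5.2 (a 10-second interval = 10 seconds).
The third arrival falls in the interval iff at least 3 events occur there: P(S_3 ≤ t) = P(N ≥ 3) = 1 − P(N ≤ 2) ≈ 0.8912.

0.8912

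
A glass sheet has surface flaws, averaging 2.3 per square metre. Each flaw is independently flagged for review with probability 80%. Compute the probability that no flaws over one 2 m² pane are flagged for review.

Thinning: the flaws that are flagged for review themselves form a Poisson process with rate 0.8 × 2.3 = 1.84 per square metre.
Over the interval, μ = 1.84 × 2 = 3.68 (a 2 m² pane = 2 square metres).
P(N = 0) = e^(−3.68) · 3.68^0/0! ≈ 0.0252.

0.0252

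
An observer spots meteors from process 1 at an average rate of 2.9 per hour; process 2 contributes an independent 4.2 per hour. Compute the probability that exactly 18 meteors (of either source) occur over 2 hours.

Independent Poisson processes superpose: combined rate λ = 2.9 + 4.2 = 7.1 per hour.
Over the interval, μ = 7.1 × 2 = 14.2 (2 hours).
P(N = 18) = e^(−14.2) · 14.2^18/18! ≈ 0.0586.

0.0586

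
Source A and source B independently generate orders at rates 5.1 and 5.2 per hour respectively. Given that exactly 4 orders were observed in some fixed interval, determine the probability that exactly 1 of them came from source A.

0.2549

Given the total, each event is independently from source A with probability p = λ_A/(λ_A+λ_B) = 5.1/10.3 ≈ 0.4951.
So K ~ Binomial(4, 5.1/10.3): P(K = 1) = C(4,1) · (5.1/10.3)^1 · (5.2/10.3)^3 ≈ 0.2549.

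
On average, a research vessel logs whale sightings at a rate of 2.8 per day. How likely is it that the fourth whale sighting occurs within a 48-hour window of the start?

Over the interval, μ = 2.8 × 2 = 5.6 (a 48-hour window = 2 days).
The fourth arrival falls in the interval iff at least 4 events occur there: P(S_4 ≤ t) = P(N ≥ 4) = 1 − P(N ≤ 3) ≈ 0.8094.

0.8094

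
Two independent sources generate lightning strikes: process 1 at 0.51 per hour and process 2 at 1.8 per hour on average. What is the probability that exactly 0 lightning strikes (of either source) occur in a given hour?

0.0993

Independent Poisson processes superpose: combined rate λ = 0.51 + 1.8 = 2.31 per hour.
So μ = 2.31.
P(N = 0) = e^(−2.31) · 2.31^0/0! ≈ 0.0993.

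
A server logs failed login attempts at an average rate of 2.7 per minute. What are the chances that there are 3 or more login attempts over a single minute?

With mean μ = 2.7 per minute,
P(N ≥ 3) = 1 − P(N ≤ 2) = 1 − Σ_{j=0}^{2} e^(−μ) μ^j/j! ≈ 0.5064.

0.5064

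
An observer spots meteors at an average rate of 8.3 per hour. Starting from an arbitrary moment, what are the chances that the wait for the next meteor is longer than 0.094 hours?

The wait for the next event is exponential with rate λ = 8.3 per hour.
P(T > 0.094) = e^(−λt) = e^(−8.3 × 0.094) = e^(−0.7802) ≈ 0.4583.

0.4583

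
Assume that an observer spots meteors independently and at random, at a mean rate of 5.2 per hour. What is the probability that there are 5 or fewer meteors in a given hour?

0.5809

With mean μ = 5.2 per hour,
P(N ≤ 5) = Σ_{j=0}^{5} e^(−μ) μ^j/j! ≈ 0.5809.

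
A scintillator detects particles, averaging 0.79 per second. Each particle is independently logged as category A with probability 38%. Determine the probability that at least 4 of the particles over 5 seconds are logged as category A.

0.0658

Thinning: the particles that are logged as category A themselves form a Poisson process with rate 0.38 × 0.79 = 0.3002 per second.
Over the interval, μ = 0.3002 × 5 = 1.501 (5 seconds).
P(N ≥ 4) = 1 − P(N ≤ 3) ≈ 0.0658.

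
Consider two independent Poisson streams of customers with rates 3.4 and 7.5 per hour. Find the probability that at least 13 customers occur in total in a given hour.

Independent Poisson processes superpose: combined rate λ = 3.4 + 7.5 = 10.9 per hour.
So μ = 10.9.
P(N ≥ 13) = 1 − P(N ≤ 12) ≈ 0.3004.

0.3004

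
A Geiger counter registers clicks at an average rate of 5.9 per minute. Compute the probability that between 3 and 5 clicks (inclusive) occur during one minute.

0.3953

With mean μ = 5.9 per minute,
P(3 ≤ N ≤ 5) = Σ_{j=3}^{5} e^(−5.9) · 5.9^j/j! ≈ 0.3953.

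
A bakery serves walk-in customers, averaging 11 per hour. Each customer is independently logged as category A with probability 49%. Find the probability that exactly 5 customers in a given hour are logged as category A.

0.1729

Thinning: the customers that are logged as category A themselves form a Poisson process with rate 0.49 × 11 = 5.39 per hour.
So μ = 5.39.
P(N = 5) = e^(−5.39) · 5.39^5/5! ≈ 0.1729.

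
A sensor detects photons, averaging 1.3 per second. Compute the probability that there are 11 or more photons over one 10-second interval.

0.7483

Over the interval, μ = 1.3 × 10 = 13 (a 10-second interval = 10 seconds).
P(N ≥ 11) = 1 − P(N ≤ 10) = 1 − Σ_{j=0}^{10} e^(−μ) μ^j/j! ≈ 0.7483.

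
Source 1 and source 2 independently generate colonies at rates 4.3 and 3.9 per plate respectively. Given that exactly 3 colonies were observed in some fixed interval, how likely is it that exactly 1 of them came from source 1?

Given the total, each event is independently from source 1 with probability p = λ_1/(λ_1+λ_2) = 4.3/8.2 ≈ 0.5244.
So K ~ Binomial(3, 4.3/8.2): P(K = 1) = C(3,1) · (4.3/8.2)^1 · (3.9/8.2)^2 ≈ 0.3559.

0.3559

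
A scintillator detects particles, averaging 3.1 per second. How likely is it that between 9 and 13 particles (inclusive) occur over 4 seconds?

Over the interval, μ = 3.1 × 4 = 12.4 (4 seconds).
P(9 ≤ N ≤ 13) = Σ_{j=9}^{13} e^(−12.4) · 12.4^j/j! ≈ 0.5082.

0.5082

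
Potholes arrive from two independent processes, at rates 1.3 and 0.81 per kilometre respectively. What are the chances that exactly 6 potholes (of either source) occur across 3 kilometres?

Independent Poisson processes superpose: combined rate λ = 1.3 + 0.81 = 2.11 per kilometre.
Over the interval, μ = 2.11 × 3 = 6.33 (3 kilometres).
P(N = 6) = e^(−6.33) · 6.33^6/6! ≈ 0.1592.

0.1592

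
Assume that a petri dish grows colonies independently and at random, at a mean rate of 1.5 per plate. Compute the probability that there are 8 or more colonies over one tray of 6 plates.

Over the interval, μ = 1.5 × 6 = 9 (a tray of 6 plates = 6 plates).
P(N ≥ 8) = 1 − P(N ≤ 7) = 1 − Σ_{j=0}^{7} e^(−μ) μ^j/j! ≈ 0.6761.

0.6761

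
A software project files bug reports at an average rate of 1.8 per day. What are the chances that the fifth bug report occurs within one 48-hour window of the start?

Over the interval, μ = 1.8 × 2 = 3.6 (a 48-hour window = 2 days).
The fifth arrival falls in the interval iff at least 5 events occur there: P(S_5 ≤ t) = P(N ≥ 5) = 1 − P(N ≤ 4) ≈ 0.2936.

0.2936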